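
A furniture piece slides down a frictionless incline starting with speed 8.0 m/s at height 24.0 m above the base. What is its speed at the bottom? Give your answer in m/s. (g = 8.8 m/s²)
½mv₀² + mgh = ½mv² ⇒ v = √(v₀² + 2gh) = √(8.0² + 2·8.8·24.0) = 22.05 m/s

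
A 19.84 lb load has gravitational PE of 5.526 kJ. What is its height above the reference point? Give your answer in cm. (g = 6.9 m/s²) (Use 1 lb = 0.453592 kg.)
Convert to SI: m = 8.99927 kg, PE = 5526.0 J
h = PE/(mg) = 5526.0/(8.99927·6.9) = 88.9928 m = 8899 cm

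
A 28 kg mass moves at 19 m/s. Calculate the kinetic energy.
KE = ½mv² = ½(28)(19)² = 5054.0 J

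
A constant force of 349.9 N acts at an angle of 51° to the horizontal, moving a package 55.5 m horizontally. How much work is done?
W = F·d·cosθ = (349.9)(55.5)cos(51°) = 12220 J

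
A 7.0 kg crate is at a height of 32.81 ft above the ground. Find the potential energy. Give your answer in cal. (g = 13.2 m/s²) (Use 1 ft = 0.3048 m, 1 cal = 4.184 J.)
Convert to SI: m = 7.0 kg, h = 10.0005 m
PE = mgh = (7.0)(13.2)(10.0005) = 924.045 J = 220.9 cal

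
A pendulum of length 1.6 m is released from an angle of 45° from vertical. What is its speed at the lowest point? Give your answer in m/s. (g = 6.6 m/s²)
h = L(1 − cosθ) = 1.6(1 − cos45°) = 0.468629 m
v = √(2gh) = √(2·6.6·0.468629) = 2.487 m/s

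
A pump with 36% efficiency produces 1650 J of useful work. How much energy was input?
W_in = W_out/η = 1650/0.36 = 4583 J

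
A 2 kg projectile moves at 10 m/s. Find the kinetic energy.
KE = ½mv² = ½(2)(10)² = 100.0 J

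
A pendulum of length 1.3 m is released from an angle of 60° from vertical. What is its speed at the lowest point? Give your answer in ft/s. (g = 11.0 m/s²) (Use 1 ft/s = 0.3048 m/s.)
h = L(1 − cosθ) = 1.3(1 − cos60°) = 0.65 m
v = √(2gh) = √(2·11.0·0.65) = 3.78153 m/s = 12.41 ft/s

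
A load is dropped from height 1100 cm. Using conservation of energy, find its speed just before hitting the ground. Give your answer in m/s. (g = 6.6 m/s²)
Convert to SI: h = 11.0 m
mgh = ½mv² ⇒ v = √(2gh) = √(2·6.6·11.0) = 12.05 m/s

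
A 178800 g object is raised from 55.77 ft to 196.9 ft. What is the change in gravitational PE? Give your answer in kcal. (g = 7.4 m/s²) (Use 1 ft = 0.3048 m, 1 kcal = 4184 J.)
Convert to SI: m = 178.8 kg, Δh = 43.0164 m
ΔPE = mgΔh = (178.8)(7.4)(43.0164) = 56915.9 J = 13.6 kcal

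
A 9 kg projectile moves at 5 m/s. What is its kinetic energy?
KE = ½mv² = ½(9)(5)² = 112.5 J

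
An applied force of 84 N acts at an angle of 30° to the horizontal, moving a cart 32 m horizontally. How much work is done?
W = F·d·cosθ = (84)(32)cos(30°) = 2328 J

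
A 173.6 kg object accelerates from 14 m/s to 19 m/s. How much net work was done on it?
W = ΔKE = ½m(v₂² − v₁²) = ½(173.6)(19² − 14²) = 14322.0 J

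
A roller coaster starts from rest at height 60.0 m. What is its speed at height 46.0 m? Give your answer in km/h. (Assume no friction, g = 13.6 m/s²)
mgh₁ = mgh₂ + ½mv² ⇒ v = √(2g(h₁−h₂)) = √(2·13.6·14.0) = 19.5141 m/s = 70.25 km/h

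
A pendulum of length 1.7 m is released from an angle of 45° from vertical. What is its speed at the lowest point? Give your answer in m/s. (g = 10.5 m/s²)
h = L(1 − cosθ) = 1.7(1 − cos45°) = 0.497918 m
v = √(2gh) = √(2·10.5·0.497918) = 3.234 m/s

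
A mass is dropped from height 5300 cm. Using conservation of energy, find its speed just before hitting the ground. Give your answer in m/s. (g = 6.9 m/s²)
Convert to SI: h = 53.0 m
mgh = ½mv² ⇒ v = √(2gh) = √(2·6.9·53.0) = 27.04 m/s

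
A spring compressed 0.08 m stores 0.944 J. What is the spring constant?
k = 2·PE/x² = 2·0.944/(0.08)² = 295.0 N/m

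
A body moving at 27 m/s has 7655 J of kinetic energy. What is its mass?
m = 2·KE/v² = 2·7655/(27)² = 21.0 kg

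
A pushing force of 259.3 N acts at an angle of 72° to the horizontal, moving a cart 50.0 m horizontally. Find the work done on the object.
W = F·d·cosθ = (259.3)(50.0)cos(72°) = 4006 J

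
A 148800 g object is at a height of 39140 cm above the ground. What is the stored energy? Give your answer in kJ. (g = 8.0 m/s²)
Convert to SI: m = 148.8 kg, h = 391.4 m
PE = mgh = (148.8)(8.0)(391.4) = 465923 J = 465.9 kJ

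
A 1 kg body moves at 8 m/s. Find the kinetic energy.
KE = ½mv² = ½(1)(8)² = 32.0 J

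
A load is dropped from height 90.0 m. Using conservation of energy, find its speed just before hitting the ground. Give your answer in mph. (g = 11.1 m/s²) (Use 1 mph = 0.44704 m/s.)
mgh = ½mv² ⇒ v = √(2gh) = √(2·11.1·90.0) = 44.699 m/s = 99.99 mph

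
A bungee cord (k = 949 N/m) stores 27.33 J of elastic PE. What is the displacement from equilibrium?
x = √(2·PE/k) = √(2·27.33/949) = 0.24 m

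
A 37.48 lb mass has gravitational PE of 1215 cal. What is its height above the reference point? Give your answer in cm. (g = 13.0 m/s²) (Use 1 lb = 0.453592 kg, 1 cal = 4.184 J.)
Convert to SI: m = 17.0006 kg, PE = 5083.56 J
h = PE/(mg) = 5083.56/(17.0006·13.0) = 23.0017 m = 2300 cm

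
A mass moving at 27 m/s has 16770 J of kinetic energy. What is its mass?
m = 2·KE/v² = 2·16770/(27)² = 46.01 kg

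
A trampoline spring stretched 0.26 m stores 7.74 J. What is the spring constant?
k = 2·PE/x² = 2·7.74/(0.26)² = 229.0 N/m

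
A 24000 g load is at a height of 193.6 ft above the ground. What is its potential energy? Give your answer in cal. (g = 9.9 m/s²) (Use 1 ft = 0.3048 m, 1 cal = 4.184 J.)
Convert to SI: m = 24.0 kg, h = 59.0093 m
PE = mgh = (24.0)(9.9)(59.0093) = 14020.6 J = 3351 cal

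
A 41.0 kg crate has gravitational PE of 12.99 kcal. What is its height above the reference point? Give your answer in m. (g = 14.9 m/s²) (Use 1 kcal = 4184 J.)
Convert to SI: m = 41.0 kg, PE = 54350.2 J
h = PE/(mg) = 54350.2/(41.0·14.9) = 88.97 m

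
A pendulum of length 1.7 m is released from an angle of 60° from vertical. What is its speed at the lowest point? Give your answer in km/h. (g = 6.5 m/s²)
h = L(1 − cosθ) = 1.7(1 − cos60°) = 0.85 m
v = √(2gh) = √(2·6.5·0.85) = 3.32415 m/s = 11.97 km/h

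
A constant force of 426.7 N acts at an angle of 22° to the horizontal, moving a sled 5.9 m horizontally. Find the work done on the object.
W = F·d·cosθ = (426.7)(5.9)cos(22°) = 2334 J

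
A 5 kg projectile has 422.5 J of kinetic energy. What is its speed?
v = √(2·KE/m) = √(2·422.5/5) = 13.0 m/s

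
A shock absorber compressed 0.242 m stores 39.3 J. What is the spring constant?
k = 2·PE/x² = 2·39.3/(0.242)² = 1342 N/m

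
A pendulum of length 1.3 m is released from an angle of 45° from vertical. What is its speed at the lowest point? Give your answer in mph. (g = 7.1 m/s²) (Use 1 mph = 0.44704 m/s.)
h = L(1 − cosθ) = 1.3(1 − cos45°) = 0.380761 m
v = √(2gh) = √(2·7.1·0.380761) = 2.32525 m/s = 5.201 mph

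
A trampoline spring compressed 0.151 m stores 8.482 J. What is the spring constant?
k = 2·PE/x² = 2·8.482/(0.151)² = 744.0 N/m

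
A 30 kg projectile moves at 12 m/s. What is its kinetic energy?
KE = ½mv² = ½(30)(12)² = 2160.0 J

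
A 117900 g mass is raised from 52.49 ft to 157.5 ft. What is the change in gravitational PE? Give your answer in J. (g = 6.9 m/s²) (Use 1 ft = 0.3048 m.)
Convert to SI: m = 117.9 kg, Δh = 32.007 m
ΔPE = mgΔh = (117.9)(6.9)(32.007) = 26040 J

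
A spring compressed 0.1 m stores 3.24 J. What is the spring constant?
k = 2·PE/x² = 2·3.24/(0.1)² = 648.0 N/m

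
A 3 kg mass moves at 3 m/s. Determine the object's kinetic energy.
KE = ½mv² = ½(3)(3)² = 13.5 J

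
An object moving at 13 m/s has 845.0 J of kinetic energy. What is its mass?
m = 2·KE/v² = 2·845.0/(13)² = 10.0 kg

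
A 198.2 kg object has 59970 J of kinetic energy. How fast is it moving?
v = √(2·KE/m) = √(2·59970/198.2) = 24.6 m/s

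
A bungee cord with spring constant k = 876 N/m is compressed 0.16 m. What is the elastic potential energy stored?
PE = ½kx² = ½(876)(0.16)² = 11.21 J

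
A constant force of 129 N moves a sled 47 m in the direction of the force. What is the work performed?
W = F·d = (129)(47) = 6063 J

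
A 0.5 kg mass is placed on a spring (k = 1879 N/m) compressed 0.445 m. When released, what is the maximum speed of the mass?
½kx² = ½mv² ⇒ v = x√(k/m) = (0.445)√(1879/0.5) = 27.28 m/s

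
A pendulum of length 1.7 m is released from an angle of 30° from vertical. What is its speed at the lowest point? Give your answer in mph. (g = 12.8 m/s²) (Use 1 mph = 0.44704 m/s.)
h = L(1 − cosθ) = 1.7(1 − cos30°) = 0.227757 m
v = √(2gh) = √(2·12.8·0.227757) = 2.41466 m/s = 5.401 mph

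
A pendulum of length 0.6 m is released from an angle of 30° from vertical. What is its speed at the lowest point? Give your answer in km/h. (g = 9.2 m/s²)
h = L(1 − cosθ) = 0.6(1 − cos30°) = 0.0803848 m
v = √(2gh) = √(2·9.2·0.0803848) = 1.21617 m/s = 4.378 km/h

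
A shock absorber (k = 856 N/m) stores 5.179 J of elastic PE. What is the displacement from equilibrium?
x = √(2·PE/k) = √(2·5.179/856) = 0.11 m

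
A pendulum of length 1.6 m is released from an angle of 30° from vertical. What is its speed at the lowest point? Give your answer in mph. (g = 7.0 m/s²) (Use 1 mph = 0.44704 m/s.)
h = L(1 − cosθ) = 1.6(1 − cos30°) = 0.214359 m
v = √(2gh) = √(2·7.0·0.214359) = 1.73235 m/s = 3.875 mph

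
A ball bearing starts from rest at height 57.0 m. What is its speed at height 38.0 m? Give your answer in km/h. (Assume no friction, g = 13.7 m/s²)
mgh₁ = mgh₂ + ½mv² ⇒ v = √(2g(h₁−h₂)) = √(2·13.7·19.0) = 22.8167 m/s = 82.14 km/h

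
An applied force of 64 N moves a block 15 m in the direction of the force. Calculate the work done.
W = F·d = (64)(15) = 960.0 J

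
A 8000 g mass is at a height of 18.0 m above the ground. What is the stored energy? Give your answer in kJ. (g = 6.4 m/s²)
Convert to SI: m = 8.0 kg, h = 18.0 m
PE = mgh = (8.0)(6.4)(18.0) = 921.6 J = 0.9216 kJ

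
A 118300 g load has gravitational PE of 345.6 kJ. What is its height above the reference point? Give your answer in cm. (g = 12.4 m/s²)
Convert to SI: m = 118.3 kg, PE = 345600 J
h = PE/(mg) = 345600/(118.3·12.4) = 235.596 m = 23560 cm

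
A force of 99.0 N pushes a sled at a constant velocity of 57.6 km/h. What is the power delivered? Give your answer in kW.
Convert to SI: F = 99.0 N, v = 16.0 m/s
P = Fv = (99.0)(16.0) = 1584.0 W = 1.584 kW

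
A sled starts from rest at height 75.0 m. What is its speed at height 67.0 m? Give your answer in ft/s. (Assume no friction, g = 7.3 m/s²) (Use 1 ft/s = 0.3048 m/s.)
mgh₁ = mgh₂ + ½mv² ⇒ v = √(2g(h₁−h₂)) = √(2·7.3·8.0) = 10.8074 m/s = 35.46 ft/s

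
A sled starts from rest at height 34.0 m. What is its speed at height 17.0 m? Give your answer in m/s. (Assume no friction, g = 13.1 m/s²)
mgh₁ = mgh₂ + ½mv² ⇒ v = √(2g(h₁−h₂)) = √(2·13.1·17.0) = 21.1 m/s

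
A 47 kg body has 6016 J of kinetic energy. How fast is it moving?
v = √(2·KE/m) = √(2·6016/47) = 16.0 m/s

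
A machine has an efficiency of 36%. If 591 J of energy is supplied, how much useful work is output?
W_out = η·W_in = 0.36·591 = 212.76 J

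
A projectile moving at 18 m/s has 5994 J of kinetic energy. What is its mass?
m = 2·KE/v² = 2·5994/(18)² = 37.0 kg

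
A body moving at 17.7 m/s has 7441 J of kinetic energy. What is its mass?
m = 2·KE/v² = 2·7441/(17.7)² = 47.5 kg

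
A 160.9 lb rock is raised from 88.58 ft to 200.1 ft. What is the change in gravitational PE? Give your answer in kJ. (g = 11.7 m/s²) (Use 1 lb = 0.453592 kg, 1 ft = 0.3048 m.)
Convert to SI: m = 72.983 kg, Δh = 33.9913 m
ΔPE = mgΔh = (72.983)(11.7)(33.9913) = 29025.2 J = 29.03 kJ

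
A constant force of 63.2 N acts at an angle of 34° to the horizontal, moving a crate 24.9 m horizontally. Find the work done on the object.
W = F·d·cosθ = (63.2)(24.9)cos(34°) = 1305 J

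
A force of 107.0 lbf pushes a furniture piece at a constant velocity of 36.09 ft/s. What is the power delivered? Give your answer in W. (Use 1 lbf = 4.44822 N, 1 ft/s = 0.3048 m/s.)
Convert to SI: F = 475.96 N, v = 11.0002 m/s
P = Fv = (475.96)(11.0002) = 5236 W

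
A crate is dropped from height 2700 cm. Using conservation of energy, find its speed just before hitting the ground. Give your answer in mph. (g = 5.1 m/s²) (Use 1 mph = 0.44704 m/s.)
Convert to SI: h = 27.0 m
mgh = ½mv² ⇒ v = √(2gh) = √(2·5.1·27.0) = 16.5952 m/s = 37.12 mph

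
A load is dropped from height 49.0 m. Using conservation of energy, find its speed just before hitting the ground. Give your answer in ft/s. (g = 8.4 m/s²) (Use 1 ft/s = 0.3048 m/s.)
mgh = ½mv² ⇒ v = √(2gh) = √(2·8.4·49.0) = 28.6915 m/s = 94.13 ft/s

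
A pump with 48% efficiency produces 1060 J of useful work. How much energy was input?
W_in = W_out/η = 1060/0.48 = 2208 J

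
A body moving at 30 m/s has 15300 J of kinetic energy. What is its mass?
m = 2·KE/v² = 2·15300/(30)² = 34.0 kg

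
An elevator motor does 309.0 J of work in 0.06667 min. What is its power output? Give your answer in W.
Convert to SI: W = 309.0 J, t = 4.0002 s
P = W/t = 309.0/4.0002 = 77.25 W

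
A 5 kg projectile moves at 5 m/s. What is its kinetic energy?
KE = ½mv² = ½(5)(5)² = 62.5 J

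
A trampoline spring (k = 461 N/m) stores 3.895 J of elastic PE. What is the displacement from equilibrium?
x = √(2·PE/k) = √(2·3.895/461) = 0.13 m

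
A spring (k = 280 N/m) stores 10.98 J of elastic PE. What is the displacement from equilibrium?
x = √(2·PE/k) = √(2·10.98/280) = 0.2801 m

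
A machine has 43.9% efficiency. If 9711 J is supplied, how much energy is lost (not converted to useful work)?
W_lost = W_in(1 − η) = 9711·(1 − 0.439) = 5448 J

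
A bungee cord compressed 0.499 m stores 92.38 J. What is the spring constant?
k = 2·PE/x² = 2·92.38/(0.499)² = 742.0 N/m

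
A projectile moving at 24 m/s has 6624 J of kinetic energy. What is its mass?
m = 2·KE/v² = 2·6624/(24)² = 23.0 kg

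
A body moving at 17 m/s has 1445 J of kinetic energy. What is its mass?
m = 2·KE/v² = 2·1445/(17)² = 10.0 kg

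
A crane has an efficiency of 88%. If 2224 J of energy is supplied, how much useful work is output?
W_out = η·W_in = 0.88·2224 = 1957.12 J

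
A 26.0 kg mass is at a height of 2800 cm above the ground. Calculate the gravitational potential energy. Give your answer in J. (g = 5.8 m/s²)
Convert to SI: m = 26.0 kg, h = 28.0 m
PE = mgh = (26.0)(5.8)(28.0) = 4222 J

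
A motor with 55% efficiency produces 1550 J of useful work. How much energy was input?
W_in = W_out/η = 1550/0.55 = 2818 J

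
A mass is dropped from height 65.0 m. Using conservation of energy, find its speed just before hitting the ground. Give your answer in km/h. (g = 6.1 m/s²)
mgh = ½mv² ⇒ v = √(2gh) = √(2·6.1·65.0) = 28.1603 m/s = 101.4 km/h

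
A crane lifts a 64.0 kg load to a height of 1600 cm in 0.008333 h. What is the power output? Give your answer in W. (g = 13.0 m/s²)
Convert to SI: m = 64.0 kg, h = 16.0 m, t = 29.9988 s
P = mgh/t = (64.0)(13.0)(16.0)/29.9988 = 443.8 W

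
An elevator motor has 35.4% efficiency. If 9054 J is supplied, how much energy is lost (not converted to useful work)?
W_lost = W_in(1 − η) = 9054·(1 − 0.354) = 5849 J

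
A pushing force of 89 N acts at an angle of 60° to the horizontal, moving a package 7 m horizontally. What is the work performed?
W = F·d·cosθ = (89)(7)cos(60°) = 311.5 J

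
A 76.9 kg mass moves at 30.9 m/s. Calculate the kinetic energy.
KE = ½mv² = ½(76.9)(30.9)² = 36710 J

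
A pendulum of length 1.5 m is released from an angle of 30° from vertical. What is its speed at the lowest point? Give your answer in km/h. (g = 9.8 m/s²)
h = L(1 − cosθ) = 1.5(1 − cos30°) = 0.200962 m
v = √(2gh) = √(2·9.8·0.200962) = 1.98465 m/s = 7.145 km/h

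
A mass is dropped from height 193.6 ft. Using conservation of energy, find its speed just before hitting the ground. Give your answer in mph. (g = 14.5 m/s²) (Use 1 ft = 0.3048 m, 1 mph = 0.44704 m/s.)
Convert to SI: h = 59.0093 m
mgh = ½mv² ⇒ v = √(2gh) = √(2·14.5·59.0093) = 41.3675 m/s = 92.54 mph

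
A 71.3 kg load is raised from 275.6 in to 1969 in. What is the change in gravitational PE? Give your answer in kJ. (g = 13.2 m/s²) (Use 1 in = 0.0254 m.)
Convert to SI: m = 71.3 kg, Δh = 43.0124 m
ΔPE = mgΔh = (71.3)(13.2)(43.0124) = 40481.5 J = 40.48 kJ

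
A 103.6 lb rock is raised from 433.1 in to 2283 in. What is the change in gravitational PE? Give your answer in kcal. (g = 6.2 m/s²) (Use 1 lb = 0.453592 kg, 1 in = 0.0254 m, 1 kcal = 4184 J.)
Convert to SI: m = 46.9921 kg, Δh = 46.9875 m
ΔPE = mgΔh = (46.9921)(6.2)(46.9875) = 13689.9 J = 3.272 kcal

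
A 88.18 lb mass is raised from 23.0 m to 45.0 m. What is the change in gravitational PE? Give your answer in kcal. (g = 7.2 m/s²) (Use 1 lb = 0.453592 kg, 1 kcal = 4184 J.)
Convert to SI: m = 39.9977 kg, Δh = 22.0 m
ΔPE = mgΔh = (39.9977)(7.2)(22.0) = 6335.64 J = 1.514 kcal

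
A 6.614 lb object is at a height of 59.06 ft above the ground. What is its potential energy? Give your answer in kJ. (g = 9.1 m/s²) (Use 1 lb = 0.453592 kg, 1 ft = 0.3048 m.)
Convert to SI: m = 3.00006 kg, h = 18.0015 m
PE = mgh = (3.00006)(9.1)(18.0015) = 491.45 J = 0.4915 kJ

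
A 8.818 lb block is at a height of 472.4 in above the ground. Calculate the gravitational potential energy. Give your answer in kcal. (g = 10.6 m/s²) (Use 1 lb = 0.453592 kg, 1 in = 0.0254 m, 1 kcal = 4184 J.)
Convert to SI: m = 3.99977 kg, h = 11.999 m
PE = mgh = (3.99977)(10.6)(11.999) = 508.727 J = 0.1216 kcal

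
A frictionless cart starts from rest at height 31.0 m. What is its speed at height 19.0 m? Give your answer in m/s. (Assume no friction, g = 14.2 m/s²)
mgh₁ = mgh₂ + ½mv² ⇒ v = √(2g(h₁−h₂)) = √(2·14.2·12.0) = 18.46 m/s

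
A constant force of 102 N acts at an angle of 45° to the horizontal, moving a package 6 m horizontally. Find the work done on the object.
W = F·d·cosθ = (102)(6)cos(45°) = 432.7 J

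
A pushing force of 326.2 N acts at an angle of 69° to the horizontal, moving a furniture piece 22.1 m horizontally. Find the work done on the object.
W = F·d·cosθ = (326.2)(22.1)cos(69°) = 2583 J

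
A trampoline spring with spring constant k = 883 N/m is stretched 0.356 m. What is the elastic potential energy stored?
PE = ½kx² = ½(883)(0.356)² = 55.95 J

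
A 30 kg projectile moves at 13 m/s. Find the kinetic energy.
KE = ½mv² = ½(30)(13)² = 2535.0 J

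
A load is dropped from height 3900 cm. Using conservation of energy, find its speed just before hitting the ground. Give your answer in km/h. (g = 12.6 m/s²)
Convert to SI: h = 39.0 m
mgh = ½mv² ⇒ v = √(2gh) = √(2·12.6·39.0) = 31.3496 m/s = 112.9 km/h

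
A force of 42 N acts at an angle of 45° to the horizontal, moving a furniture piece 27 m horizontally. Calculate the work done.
W = F·d·cosθ = (42)(27)cos(45°) = 801.9 J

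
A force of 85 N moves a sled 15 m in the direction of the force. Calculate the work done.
W = F·d = (85)(15) = 1275 J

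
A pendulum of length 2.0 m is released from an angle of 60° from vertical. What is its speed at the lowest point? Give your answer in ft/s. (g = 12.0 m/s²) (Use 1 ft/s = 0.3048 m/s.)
h = L(1 − cosθ) = 2.0(1 − cos60°) = 1.0 m
v = √(2gh) = √(2·12.0·1.0) = 4.89898 m/s = 16.07 ft/s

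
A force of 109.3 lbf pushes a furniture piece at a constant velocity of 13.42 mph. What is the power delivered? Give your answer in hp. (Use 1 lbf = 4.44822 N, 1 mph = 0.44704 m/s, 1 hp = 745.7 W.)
Convert to SI: F = 486.19 N, v = 5.99928 m/s
P = Fv = (486.19)(5.99928) = 2916.79 W = 3.911 hp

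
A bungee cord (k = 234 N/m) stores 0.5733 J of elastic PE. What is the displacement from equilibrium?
x = √(2·PE/k) = √(2·0.5733/234) = 0.07 m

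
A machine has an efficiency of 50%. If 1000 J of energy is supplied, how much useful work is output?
W_out = η·W_in = 0.5·1000 = 500.0 J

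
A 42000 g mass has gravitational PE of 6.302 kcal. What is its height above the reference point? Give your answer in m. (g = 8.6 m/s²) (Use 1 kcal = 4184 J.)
Convert to SI: m = 42.0 kg, PE = 26367.6 J
h = PE/(mg) = 26367.6/(42.0·8.6) = 73.0 m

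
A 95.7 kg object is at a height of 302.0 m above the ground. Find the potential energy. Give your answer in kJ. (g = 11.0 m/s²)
PE = mgh = (95.7)(11.0)(302.0) = 317915 J = 317.9 kJ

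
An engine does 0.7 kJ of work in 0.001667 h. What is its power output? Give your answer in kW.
Convert to SI: W = 700.0 J, t = 6.0012 s
P = W/t = 700.0/6.0012 = 116.643 W = 0.1166 kW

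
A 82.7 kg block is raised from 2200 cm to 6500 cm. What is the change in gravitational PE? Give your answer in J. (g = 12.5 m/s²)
Convert to SI: m = 82.7 kg, Δh = 43.0 m
ΔPE = mgΔh = (82.7)(12.5)(43.0) = 44450 J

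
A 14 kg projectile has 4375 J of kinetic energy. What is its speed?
v = √(2·KE/m) = √(2·4375/14) = 25.0 m/s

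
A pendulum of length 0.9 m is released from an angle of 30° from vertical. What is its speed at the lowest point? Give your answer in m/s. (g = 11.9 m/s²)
h = L(1 − cosθ) = 0.9(1 − cos30°) = 0.120577 m
v = √(2gh) = √(2·11.9·0.120577) = 1.694 m/s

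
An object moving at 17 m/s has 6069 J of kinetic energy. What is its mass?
m = 2·KE/v² = 2·6069/(17)² = 42.0 kg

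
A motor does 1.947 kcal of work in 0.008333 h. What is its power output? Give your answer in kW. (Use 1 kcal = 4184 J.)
Convert to SI: W = 8146.25 J, t = 29.9988 s
P = W/t = 8146.25/29.9988 = 271.552 W = 0.2716 kW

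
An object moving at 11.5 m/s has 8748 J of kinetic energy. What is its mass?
m = 2·KE/v² = 2·8748/(11.5)² = 132.3 kg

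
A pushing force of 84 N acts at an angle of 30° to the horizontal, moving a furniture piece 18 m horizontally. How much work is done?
W = F·d·cosθ = (84)(18)cos(30°) = 1309 J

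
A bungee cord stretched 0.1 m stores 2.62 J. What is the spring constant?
k = 2·PE/x² = 2·2.62/(0.1)² = 524.0 N/m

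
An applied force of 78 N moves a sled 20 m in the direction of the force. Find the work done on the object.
W = F·d = (78)(20) = 1560 J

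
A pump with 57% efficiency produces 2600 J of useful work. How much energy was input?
W_in = W_out/η = 2600/0.57 = 4561 J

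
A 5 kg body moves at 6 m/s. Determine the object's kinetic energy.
KE = ½mv² = ½(5)(6)² = 90.0 J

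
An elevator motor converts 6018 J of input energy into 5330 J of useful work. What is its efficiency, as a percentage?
η = W_out/W_in = 5330/6018 = 88.57%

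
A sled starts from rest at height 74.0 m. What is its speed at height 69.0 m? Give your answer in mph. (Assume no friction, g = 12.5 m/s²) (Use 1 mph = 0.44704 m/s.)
mgh₁ = mgh₂ + ½mv² ⇒ v = √(2g(h₁−h₂)) = √(2·12.5·5.0) = 11.1803 m/s = 25.01 mph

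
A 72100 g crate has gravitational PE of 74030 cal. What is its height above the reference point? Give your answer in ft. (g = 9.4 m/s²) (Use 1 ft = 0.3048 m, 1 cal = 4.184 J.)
Convert to SI: m = 72.1 kg, PE = 309742 J
h = PE/(mg) = 309742/(72.1·9.4) = 457.021 m = 1499 ft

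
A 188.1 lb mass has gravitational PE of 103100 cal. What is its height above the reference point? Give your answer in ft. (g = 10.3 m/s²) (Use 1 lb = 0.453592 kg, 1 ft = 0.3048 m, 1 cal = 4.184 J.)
Convert to SI: m = 85.3207 kg, PE = 431370 J
h = PE/(mg) = 431370/(85.3207·10.3) = 490.861 m = 1610 ft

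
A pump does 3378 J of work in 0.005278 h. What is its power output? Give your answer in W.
Convert to SI: W = 3378.0 J, t = 19.0008 s
P = W/t = 3378.0/19.0008 = 177.8 W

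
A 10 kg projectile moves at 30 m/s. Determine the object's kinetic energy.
KE = ½mv² = ½(10)(30)² = 4500.0 J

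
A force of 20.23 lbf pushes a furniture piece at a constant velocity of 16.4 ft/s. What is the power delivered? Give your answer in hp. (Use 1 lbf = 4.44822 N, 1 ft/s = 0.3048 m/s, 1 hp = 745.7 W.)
Convert to SI: F = 89.9875 N, v = 4.99872 m/s
P = Fv = (89.9875)(4.99872) = 449.822 W = 0.6032 hp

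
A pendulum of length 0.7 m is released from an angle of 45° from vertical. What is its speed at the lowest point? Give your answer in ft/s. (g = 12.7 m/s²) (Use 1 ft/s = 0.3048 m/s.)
h = L(1 − cosθ) = 0.7(1 − cos45°) = 0.205025 m
v = √(2gh) = √(2·12.7·0.205025) = 2.28203 m/s = 7.487 ft/s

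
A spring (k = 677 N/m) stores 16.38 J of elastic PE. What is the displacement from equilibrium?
x = √(2·PE/k) = √(2·16.38/677) = 0.22 m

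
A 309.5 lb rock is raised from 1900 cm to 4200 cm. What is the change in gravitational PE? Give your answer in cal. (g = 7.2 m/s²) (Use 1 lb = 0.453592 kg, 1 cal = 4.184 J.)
Convert to SI: m = 140.387 kg, Δh = 23.0 m
ΔPE = mgΔh = (140.387)(7.2)(23.0) = 23248.0 J = 5556 cal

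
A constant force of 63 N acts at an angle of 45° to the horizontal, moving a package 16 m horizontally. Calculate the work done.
W = F·d·cosθ = (63)(16)cos(45°) = 712.8 J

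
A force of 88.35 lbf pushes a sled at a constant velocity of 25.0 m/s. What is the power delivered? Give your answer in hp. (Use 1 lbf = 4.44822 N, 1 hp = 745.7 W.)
Convert to SI: F = 393.0 N, v = 25.0 m/s
P = Fv = (393.0)(25.0) = 9825.01 W = 13.18 hp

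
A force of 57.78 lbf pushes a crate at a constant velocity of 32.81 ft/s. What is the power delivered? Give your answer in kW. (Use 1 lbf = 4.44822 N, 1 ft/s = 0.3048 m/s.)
Convert to SI: F = 257.018 N, v = 10.0005 m/s
P = Fv = (257.018)(10.0005) = 2570.31 W = 2.57 kW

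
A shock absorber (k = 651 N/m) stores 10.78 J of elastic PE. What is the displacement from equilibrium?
x = √(2·PE/k) = √(2·10.78/651) = 0.182 m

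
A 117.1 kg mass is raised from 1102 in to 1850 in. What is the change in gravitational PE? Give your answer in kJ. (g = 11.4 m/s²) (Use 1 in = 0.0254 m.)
Convert to SI: m = 117.1 kg, Δh = 18.9992 m
ΔPE = mgΔh = (117.1)(11.4)(18.9992) = 25362.8 J = 25.36 kJ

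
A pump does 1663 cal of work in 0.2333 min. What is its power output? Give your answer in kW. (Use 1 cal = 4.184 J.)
Convert to SI: W = 6957.99 J, t = 13.998 s
P = W/t = 6957.99/13.998 = 497.07 W = 0.4971 kW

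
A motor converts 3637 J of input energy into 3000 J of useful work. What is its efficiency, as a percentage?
η = W_out/W_in = 3000/3637 = 82.49%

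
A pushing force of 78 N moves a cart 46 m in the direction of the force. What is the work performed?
W = F·d = (78)(46) = 3588 J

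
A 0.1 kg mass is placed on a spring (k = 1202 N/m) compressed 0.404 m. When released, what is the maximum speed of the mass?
½kx² = ½mv² ⇒ v = x√(k/m) = (0.404)√(1202/0.1) = 44.29 m/s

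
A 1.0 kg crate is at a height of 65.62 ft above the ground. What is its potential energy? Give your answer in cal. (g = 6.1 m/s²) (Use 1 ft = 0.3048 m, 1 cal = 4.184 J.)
Convert to SI: m = 1.0 kg, h = 20.001 m
PE = mgh = (1.0)(6.1)(20.001) = 122.006 J = 29.16 cal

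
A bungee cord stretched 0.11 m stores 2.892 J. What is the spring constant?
k = 2·PE/x² = 2·2.892/(0.11)² = 478.0 N/m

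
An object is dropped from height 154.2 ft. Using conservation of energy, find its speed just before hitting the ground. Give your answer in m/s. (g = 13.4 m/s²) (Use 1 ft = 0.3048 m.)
Convert to SI: h = 47.0002 m
mgh = ½mv² ⇒ v = √(2gh) = √(2·13.4·47.0002) = 35.49 m/s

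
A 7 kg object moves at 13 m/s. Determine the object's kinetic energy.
KE = ½mv² = ½(7)(13)² = 591.5 J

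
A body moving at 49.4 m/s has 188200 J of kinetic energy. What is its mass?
m = 2·KE/v² = 2·188200/(49.4)² = 154.2 kg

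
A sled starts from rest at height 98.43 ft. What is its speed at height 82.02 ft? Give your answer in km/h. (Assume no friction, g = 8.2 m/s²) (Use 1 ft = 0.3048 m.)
Convert to SI: h₁−h₂ = 5.00177 m
mgh₁ = mgh₂ + ½mv² ⇒ v = √(2g(h₁−h₂)) = √(2·8.2·5.00177) = 9.05699 m/s = 32.61 km/h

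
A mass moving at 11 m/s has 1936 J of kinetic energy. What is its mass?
m = 2·KE/v² = 2·1936/(11)² = 32.0 kg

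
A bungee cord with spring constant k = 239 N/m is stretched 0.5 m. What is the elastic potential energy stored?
PE = ½kx² = ½(239)(0.5)² = 29.88 J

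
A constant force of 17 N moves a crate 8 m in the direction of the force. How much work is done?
W = F·d = (17)(8) = 136.0 J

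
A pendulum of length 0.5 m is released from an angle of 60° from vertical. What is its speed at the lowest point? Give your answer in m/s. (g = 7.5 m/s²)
h = L(1 − cosθ) = 0.5(1 − cos60°) = 0.25 m
v = √(2gh) = √(2·7.5·0.25) = 1.936 m/s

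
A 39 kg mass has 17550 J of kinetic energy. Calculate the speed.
v = √(2·KE/m) = √(2·17550/39) = 30.0 m/s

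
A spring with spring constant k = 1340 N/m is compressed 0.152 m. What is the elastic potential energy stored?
PE = ½kx² = ½(1340)(0.152)² = 15.48 J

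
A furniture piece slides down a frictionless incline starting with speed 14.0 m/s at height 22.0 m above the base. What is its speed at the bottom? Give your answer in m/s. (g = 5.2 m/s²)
½mv₀² + mgh = ½mv² ⇒ v = √(v₀² + 2gh) = √(14.0² + 2·5.2·22.0) = 20.61 m/s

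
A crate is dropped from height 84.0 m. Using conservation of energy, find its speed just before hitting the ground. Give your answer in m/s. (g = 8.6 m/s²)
mgh = ½mv² ⇒ v = √(2gh) = √(2·8.6·84.0) = 38.01 m/s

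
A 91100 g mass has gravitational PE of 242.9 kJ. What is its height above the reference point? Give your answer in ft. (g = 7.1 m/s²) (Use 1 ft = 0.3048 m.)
Convert to SI: m = 91.1 kg, PE = 242900 J
h = PE/(mg) = 242900/(91.1·7.1) = 375.535 m = 1232 ft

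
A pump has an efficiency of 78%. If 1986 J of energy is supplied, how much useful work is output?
W_out = η·W_in = 0.78·1986 = 1549.08 J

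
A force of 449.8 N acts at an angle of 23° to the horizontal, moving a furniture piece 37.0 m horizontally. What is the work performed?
W = F·d·cosθ = (449.8)(37.0)cos(23°) = 15320 J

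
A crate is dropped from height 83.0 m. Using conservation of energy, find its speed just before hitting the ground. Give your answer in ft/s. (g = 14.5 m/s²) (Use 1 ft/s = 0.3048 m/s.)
mgh = ½mv² ⇒ v = √(2gh) = √(2·14.5·83.0) = 49.0612 m/s = 161.0 ft/s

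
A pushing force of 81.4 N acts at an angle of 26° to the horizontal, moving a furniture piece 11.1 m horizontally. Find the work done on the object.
W = F·d·cosθ = (81.4)(11.1)cos(26°) = 812.1 J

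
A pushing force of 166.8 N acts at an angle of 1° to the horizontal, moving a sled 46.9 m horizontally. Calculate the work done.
W = F·d·cosθ = (166.8)(46.9)cos(1°) = 7822 J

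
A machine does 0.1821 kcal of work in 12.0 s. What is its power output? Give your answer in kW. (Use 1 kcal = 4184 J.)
Convert to SI: W = 761.906 J, t = 12.0 s
P = W/t = 761.906/12.0 = 63.4922 W = 0.06349 kW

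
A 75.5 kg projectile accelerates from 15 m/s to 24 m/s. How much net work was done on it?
W = ΔKE = ½m(v₂² − v₁²) = ½(75.5)(24² − 15²) = 13250.25 J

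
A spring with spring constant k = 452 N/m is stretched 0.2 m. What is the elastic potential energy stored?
PE = ½kx² = ½(452)(0.2)² = 9.04 J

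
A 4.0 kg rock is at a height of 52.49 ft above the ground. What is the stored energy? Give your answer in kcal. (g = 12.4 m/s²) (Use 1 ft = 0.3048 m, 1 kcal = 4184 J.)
Convert to SI: m = 4.0 kg, h = 15.999 m
PE = mgh = (4.0)(12.4)(15.999) = 793.548 J = 0.1897 kcal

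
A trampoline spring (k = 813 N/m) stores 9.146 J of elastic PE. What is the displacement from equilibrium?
x = √(2·PE/k) = √(2·9.146/813) = 0.15 m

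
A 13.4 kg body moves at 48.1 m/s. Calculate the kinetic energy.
KE = ½mv² = ½(13.4)(48.1)² = 15500 J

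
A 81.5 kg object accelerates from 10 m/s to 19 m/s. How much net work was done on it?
W = ΔKE = ½m(v₂² − v₁²) = ½(81.5)(19² − 10²) = 10635.75 J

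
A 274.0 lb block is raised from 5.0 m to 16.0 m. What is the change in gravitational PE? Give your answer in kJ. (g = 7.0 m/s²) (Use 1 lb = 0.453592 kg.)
Convert to SI: m = 124.284 kg, Δh = 11.0 m
ΔPE = mgΔh = (124.284)(7.0)(11.0) = 9569.88 J = 9.57 kJ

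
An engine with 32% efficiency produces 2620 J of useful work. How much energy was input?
W_in = W_out/η = 2620/0.32 = 8188 J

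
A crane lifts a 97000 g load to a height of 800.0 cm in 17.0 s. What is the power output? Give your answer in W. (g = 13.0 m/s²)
Convert to SI: m = 97.0 kg, h = 8.0 m, t = 17.0 s
P = mgh/t = (97.0)(13.0)(8.0)/17.0 = 593.4 W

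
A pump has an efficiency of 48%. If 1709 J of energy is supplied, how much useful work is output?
W_out = η·W_in = 0.48·1709 = 820.32 J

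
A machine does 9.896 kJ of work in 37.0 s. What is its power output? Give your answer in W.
Convert to SI: W = 9896.0 J, t = 37.0 s
P = W/t = 9896.0/37.0 = 267.5 W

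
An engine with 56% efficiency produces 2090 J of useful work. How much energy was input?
W_in = W_out/η = 2090/0.56 = 3732 J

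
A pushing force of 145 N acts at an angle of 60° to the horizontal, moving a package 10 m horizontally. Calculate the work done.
W = F·d·cosθ = (145)(10)cos(60°) = 725.0 J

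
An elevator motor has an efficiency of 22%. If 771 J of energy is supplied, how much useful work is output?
W_out = η·W_in = 0.22·771 = 169.62 J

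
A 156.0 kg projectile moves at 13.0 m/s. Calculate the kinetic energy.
KE = ½mv² = ½(156.0)(13.0)² = 13180 J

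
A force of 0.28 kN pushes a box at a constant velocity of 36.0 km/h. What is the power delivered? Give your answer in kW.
Convert to SI: F = 280.0 N, v = 10.0 m/s
P = Fv = (280.0)(10.0) = 2800.0 W = 2.8 kW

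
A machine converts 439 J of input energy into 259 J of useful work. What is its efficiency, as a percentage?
η = W_out/W_in = 259/439 = 59.0%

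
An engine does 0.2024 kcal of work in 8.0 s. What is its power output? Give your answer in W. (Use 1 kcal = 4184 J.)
Convert to SI: W = 846.842 J, t = 8.0 s
P = W/t = 846.842/8.0 = 105.9 W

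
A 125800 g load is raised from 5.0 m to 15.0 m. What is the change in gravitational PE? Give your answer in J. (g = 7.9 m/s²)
Convert to SI: m = 125.8 kg, Δh = 10.0 m
ΔPE = mgΔh = (125.8)(7.9)(10.0) = 9938 J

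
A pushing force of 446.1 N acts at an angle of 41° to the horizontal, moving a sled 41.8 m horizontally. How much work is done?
W = F·d·cosθ = (446.1)(41.8)cos(41°) = 14070 J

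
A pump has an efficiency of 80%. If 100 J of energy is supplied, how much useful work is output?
W_out = η·W_in = 0.8·100 = 80.0 J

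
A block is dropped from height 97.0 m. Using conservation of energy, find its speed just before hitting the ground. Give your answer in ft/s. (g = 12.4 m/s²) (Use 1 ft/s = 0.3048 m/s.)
mgh = ½mv² ⇒ v = √(2gh) = √(2·12.4·97.0) = 49.0469 m/s = 160.9 ft/s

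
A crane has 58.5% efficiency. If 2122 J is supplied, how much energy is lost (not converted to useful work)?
W_lost = W_in(1 − η) = 2122·(1 − 0.585) = 880.6 J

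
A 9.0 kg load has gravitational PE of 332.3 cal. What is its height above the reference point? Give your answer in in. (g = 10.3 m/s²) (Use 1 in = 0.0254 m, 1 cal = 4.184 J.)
Convert to SI: m = 9.0 kg, PE = 1390.34 J
h = PE/(mg) = 1390.34/(9.0·10.3) = 14.9983 m = 590.5 in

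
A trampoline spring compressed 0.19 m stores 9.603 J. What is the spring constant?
k = 2·PE/x² = 2·9.603/(0.19)² = 532.0 N/m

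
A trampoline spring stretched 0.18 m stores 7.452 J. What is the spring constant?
k = 2·PE/x² = 2·7.452/(0.18)² = 460.0 N/m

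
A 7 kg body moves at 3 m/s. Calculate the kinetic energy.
KE = ½mv² = ½(7)(3)² = 31.5 J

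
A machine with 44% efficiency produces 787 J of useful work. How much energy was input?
W_in = W_out/η = 787/0.44 = 1789 J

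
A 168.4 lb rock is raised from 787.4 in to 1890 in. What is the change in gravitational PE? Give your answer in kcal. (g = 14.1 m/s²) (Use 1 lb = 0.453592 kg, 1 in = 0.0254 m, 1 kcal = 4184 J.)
Convert to SI: m = 76.3849 kg, Δh = 28.006 m
ΔPE = mgΔh = (76.3849)(14.1)(28.006) = 30163.3 J = 7.209 kcal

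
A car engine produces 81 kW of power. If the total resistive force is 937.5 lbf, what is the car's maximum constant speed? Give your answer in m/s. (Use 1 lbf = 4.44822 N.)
Convert to SI: F = 4170.21 N
P = Fv ⇒ v = P/F = 81000 W/4170.21 N = 19.42 m/s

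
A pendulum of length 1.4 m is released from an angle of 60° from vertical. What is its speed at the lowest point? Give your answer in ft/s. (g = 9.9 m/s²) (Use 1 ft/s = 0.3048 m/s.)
h = L(1 − cosθ) = 1.4(1 − cos60°) = 0.7 m
v = √(2gh) = √(2·9.9·0.7) = 3.7229 m/s = 12.21 ft/s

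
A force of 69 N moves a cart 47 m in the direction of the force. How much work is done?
W = F·d = (69)(47) = 3243 J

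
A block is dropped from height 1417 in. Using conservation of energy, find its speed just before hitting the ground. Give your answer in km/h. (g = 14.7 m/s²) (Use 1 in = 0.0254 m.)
Convert to SI: h = 35.9918 m
mgh = ½mv² ⇒ v = √(2gh) = √(2·14.7·35.9918) = 32.5294 m/s = 117.1 km/h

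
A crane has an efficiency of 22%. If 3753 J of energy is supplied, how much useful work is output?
W_out = η·W_in = 0.22·3753 = 825.66 J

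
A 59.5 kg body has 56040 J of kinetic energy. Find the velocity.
v = √(2·KE/m) = √(2·56040/59.5) = 43.4 m/s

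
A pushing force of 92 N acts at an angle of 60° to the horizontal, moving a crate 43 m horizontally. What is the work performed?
W = F·d·cosθ = (92)(43)cos(60°) = 1978 J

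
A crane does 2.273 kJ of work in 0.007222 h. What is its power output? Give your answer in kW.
Convert to SI: W = 2273.0 J, t = 25.9992 s
P = W/t = 2273.0/25.9992 = 87.4258 W = 0.08743 kW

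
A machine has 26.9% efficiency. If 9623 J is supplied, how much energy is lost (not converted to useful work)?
W_lost = W_in(1 − η) = 9623·(1 − 0.269) = 7034 J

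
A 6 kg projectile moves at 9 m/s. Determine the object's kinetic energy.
KE = ½mv² = ½(6)(9)² = 243.0 J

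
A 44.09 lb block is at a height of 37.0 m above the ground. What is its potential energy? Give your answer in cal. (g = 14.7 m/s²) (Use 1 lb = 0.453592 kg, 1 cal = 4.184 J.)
Convert to SI: m = 19.9989 kg, h = 37.0 m
PE = mgh = (19.9989)(14.7)(37.0) = 10877.4 J = 2600 cal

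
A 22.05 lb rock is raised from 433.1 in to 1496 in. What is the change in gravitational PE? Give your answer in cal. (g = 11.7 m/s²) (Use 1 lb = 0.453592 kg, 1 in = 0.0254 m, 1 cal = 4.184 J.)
Convert to SI: m = 10.0017 kg, Δh = 26.9977 m
ΔPE = mgΔh = (10.0017)(11.7)(26.9977) = 3159.26 J = 755.1 cal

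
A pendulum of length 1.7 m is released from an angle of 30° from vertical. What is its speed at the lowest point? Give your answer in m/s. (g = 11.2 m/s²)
h = L(1 − cosθ) = 1.7(1 − cos30°) = 0.227757 m
v = √(2gh) = √(2·11.2·0.227757) = 2.259 m/s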